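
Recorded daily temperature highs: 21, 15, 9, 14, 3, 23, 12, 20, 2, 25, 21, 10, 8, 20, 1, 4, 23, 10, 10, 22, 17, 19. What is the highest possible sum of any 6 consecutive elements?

(21, 15, 9, 14, 3, 23) → sum 85
(15, 9, 14, 3, 23, 12) → sum 76
(9, 14, 3, 23, 12, 20) → sum 81
(14, 3, 23, 12, 20, 2) → sum 74
(3, 23, 12, 20, 2, 25) → sum 85
(23, 12, 20, 2, 25, 21) → sum 103
(12, 20, 2, 25, 21, 10) → sum 90
(20, 2, 25, 21, 10, 8) → sum 86
(2, 25, 21, 10, 8, 20) → sum 86
(25, 21, 10, 8, 20, 1) → sum 85
(21, 10, 8, 20, 1, 4) → sum 64
(10, 8, 20, 1, 4, 23) → sum 66
(8, 20, 1, 4, 23, 10) → sum 66
(20, 1, 4, 23, 10, 10) → sum 68
(1, 4, 23, 10, 10, 22) → sum 70
(4, 23, 10, 10, 22, 17) → sum 86
(23, 10, 10, 22, 17, 19) → sum 101
Highest of these is 103.

103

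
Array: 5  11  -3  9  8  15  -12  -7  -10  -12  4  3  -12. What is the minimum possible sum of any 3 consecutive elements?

Window sums for each of the 11 positions:
[5, 11, -3] → sum 13
[11, -3, 9] → sum 17
[-3, 9, 8] → sum 14
[9, 8, 15] → sum 32
[8, 15, -12] → sum 11
[15, -12, -7] → sum -4
[-12, -7, -10] → sum -29
[-7, -10, -12] → sum -29
[-10, -12, 4] → sum -18
[-12, 4, 3] → sum -5
[4, 3, -12] → sum -5
Minimum of these is -29.

-29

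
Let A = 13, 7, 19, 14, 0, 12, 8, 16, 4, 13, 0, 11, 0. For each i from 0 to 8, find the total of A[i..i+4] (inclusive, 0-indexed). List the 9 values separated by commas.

53, 52, 53, 50, 40, 53, 41, 44, 28

[13, 7, 19, 14, 0] → sum 53
[7, 19, 14, 0, 12] → sum 52
[19, 14, 0, 12, 8] → sum 53
[14, 0, 12, 8, 16] → sum 50
[0, 12, 8, 16, 4] → sum 40
[12, 8, 16, 4, 13] → sum 53
[8, 16, 4, 13, 0] → sum 41
[16, 4, 13, 0, 11] → sum 44
[4, 13, 0, 11, 0] → sum 28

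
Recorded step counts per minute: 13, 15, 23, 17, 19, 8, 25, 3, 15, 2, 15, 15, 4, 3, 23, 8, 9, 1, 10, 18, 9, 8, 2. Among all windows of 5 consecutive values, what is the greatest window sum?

13 15 23 17 19 → sum 87
15 23 17 19 8 → sum 82
23 17 19 8 25 → sum 92
17 19 8 25 3 → sum 72
19 8 25 3 15 → sum 70
8 25 3 15 2 → sum 53
25 3 15 2 15 → sum 60
3 15 2 15 15 → sum 50
15 2 15 15 4 → sum 51
2 15 15 4 3 → sum 39
15 15 4 3 23 → sum 60
15 4 3 23 8 → sum 53
4 3 23 8 9 → sum 47
3 23 8 9 1 → sum 44
23 8 9 1 10 → sum 51
8 9 1 10 18 → sum 46
9 1 10 18 9 → sum 47
1 10 18 9 8 → sum 46
10 18 9 8 2 → sum 47
Greatest of these is 92.

92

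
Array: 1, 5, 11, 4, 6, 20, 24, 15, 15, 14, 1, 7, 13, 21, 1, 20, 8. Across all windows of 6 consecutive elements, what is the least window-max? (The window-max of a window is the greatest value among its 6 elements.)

[1, 5, 11, 4, 6, 20] → max 20
[5, 11, 4, 6, 20, 24] → max 24
[11, 4, 6, 20, 24, 15] → max 24
[4, 6, 20, 24, 15, 15] → max 24
[6, 20, 24, 15, 15, 14] → max 24
[20, 24, 15, 15, 14, 1] → max 24
[24, 15, 15, 14, 1, 7] → max 24
[15, 15, 14, 1, 7, 13] → max 15
[15, 14, 1, 7, 13, 21] → max 21
[14, 1, 7, 13, 21, 1] → max 21
[1, 7, 13, 21, 1, 20] → max 21
[7, 13, 21, 1, 20, 8] → max 21
Least of these is 15.

15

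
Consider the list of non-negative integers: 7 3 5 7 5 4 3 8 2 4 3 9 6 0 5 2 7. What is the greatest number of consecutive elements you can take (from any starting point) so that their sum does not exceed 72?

[7] sum 7 len 1
[7, 3] sum 10 len 2
[7, 3, 5] sum 15 len 3
[7, 3, 5, 7] sum 22 len 4
[7, 3, 5, 7, 5] sum 27 len 5
[7, 3, 5, 7, 5, 4] sum 31 len 6
[7, 3, 5, 7, 5, 4, 3] sum 34 len 7
[7, 3, 5, 7, 5, 4, 3, 8] sum 42 len 8
[7, 3, 5, 7, 5, 4, 3, 8, 2] sum 44 len 9
[7, 3, 5, 7, 5, 4, 3, 8, 2, 4] sum 48 len 10
[7, 3, 5, 7, 5, 4, 3, 8, 2, 4, 3] sum 51 len 11
[7, 3, 5, 7, 5, 4, 3, 8, 2, 4, 3, 9] sum 60 len 12
[7, 3, 5, 7, 5, 4, 3, 8, 2, 4, 3, 9, 6] sum 66 len 13
[7, 3, 5, 7, 5, 4, 3, 8, 2, 4, 3, 9, 6, 0] sum 66 len 14
[7, 3, 5, 7, 5, 4, 3, 8, 2, 4, 3, 9, 6, 0, 5] sum 71 len 15
[3, 5, 7, 5, 4, 3, 8, 2, 4, 3, 9, 6, 0, 5, 2] sum 66 len 15
[5, 7, 5, 4, 3, 8, 2, 4, 3, 9, 6, 0, 5, 2, 7] sum 70 len 15
Longest length seen: 15.

15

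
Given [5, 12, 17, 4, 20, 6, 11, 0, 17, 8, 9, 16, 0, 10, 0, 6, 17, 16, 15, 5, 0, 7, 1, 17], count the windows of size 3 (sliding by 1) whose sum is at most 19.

5

[5, 12, 17] → sum 34
[12, 17, 4] → sum 33
[17, 4, 20] → sum 41
[4, 20, 6] → sum 30
[20, 6, 11] → sum 37
[6, 11, 0] → sum 17  ≤ 19 ✓
[11, 0, 17] → sum 28
[0, 17, 8] → sum 25
[17, 8, 9] → sum 34
[8, 9, 16] → sum 33
[9, 16, 0] → sum 25
[16, 0, 10] → sum 26
[0, 10, 0] → sum 10  ≤ 19 ✓
[10, 0, 6] → sum 16  ≤ 19 ✓
[0, 6, 17] → sum 23
[6, 17, 16] → sum 39
[17, 16, 15] → sum 48
[16, 15, 5] → sum 36
[15, 5, 0] → sum 20
[5, 0, 7] → sum 12  ≤ 19 ✓
[0, 7, 1] → sum 8  ≤ 19 ✓
[7, 1, 17] → sum 25
5 windows satisfy the condition.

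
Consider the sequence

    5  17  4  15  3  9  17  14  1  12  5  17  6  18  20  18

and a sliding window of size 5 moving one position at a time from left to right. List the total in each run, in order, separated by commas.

Sliding a size-5 window across the 16 values:
[5, 17, 4, 15, 3] → sum 44
[17, 4, 15, 3, 9] → sum 48
[4, 15, 3, 9, 17] → sum 48
[15, 3, 9, 17, 14] → sum 58
[3, 9, 17, 14, 1] → sum 44
[9, 17, 14, 1, 12] → sum 53
[17, 14, 1, 12, 5] → sum 49
[14, 1, 12, 5, 17] → sum 49
[1, 12, 5, 17, 6] → sum 41
[12, 5, 17, 6, 18] → sum 58
[5, 17, 6, 18, 20] → sum 66
[17, 6, 18, 20, 18] → sum 79

44, 48, 48, 58, 44, 53, 49, 49, 41, 58, 66, 79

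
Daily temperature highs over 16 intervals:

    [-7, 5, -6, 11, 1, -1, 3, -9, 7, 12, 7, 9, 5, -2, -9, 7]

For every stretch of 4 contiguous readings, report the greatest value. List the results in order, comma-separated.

11, 11, 11, 11, 3, 7, 12, 12, 12, 12, 9, 9, 7

-7 5 -6 11 → max 11
5 -6 11 1 → max 11
-6 11 1 -1 → max 11
11 1 -1 3 → max 11
1 -1 3 -9 → max 3
-1 3 -9 7 → max 7
3 -9 7 12 → max 12
-9 7 12 7 → max 12
7 12 7 9 → max 12
12 7 9 5 → max 12
7 9 5 -2 → max 9
9 5 -2 -9 → max 9
5 -2 -9 7 → max 7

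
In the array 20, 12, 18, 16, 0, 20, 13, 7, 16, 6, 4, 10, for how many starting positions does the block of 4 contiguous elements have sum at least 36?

(20, 12, 18, 16) → sum 66  ≥ 36 ✓
(12, 18, 16, 0) → sum 46  ≥ 36 ✓
(18, 16, 0, 20) → sum 54  ≥ 36 ✓
(16, 0, 20, 13) → sum 49  ≥ 36 ✓
(0, 20, 13, 7) → sum 40  ≥ 36 ✓
(20, 13, 7, 16) → sum 56  ≥ 36 ✓
(13, 7, 16, 6) → sum 42  ≥ 36 ✓
(7, 16, 6, 4) → sum 33
(16, 6, 4, 10) → sum 36  ≥ 36 ✓
8 windows satisfy the condition.

8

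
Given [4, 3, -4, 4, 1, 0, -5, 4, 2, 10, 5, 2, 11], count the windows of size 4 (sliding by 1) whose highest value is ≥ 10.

4

[4, 3, -4, 4] → max 4
[3, -4, 4, 1] → max 4
[-4, 4, 1, 0] → max 4
[4, 1, 0, -5] → max 4
[1, 0, -5, 4] → max 4
[0, -5, 4, 2] → max 4
[-5, 4, 2, 10] → max 10  ≥ 10 ✓
[4, 2, 10, 5] → max 10  ≥ 10 ✓
[2, 10, 5, 2] → max 10  ≥ 10 ✓
[10, 5, 2, 11] → max 11  ≥ 10 ✓
4 windows satisfy the condition.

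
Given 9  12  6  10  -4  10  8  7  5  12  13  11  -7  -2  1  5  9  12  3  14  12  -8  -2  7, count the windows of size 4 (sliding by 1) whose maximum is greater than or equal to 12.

14

9 12 6 10 → max 12  ≥ 12 ✓
12 6 10 -4 → max 12  ≥ 12 ✓
6 10 -4 10 → max 10
10 -4 10 8 → max 10
-4 10 8 7 → max 10
10 8 7 5 → max 10
8 7 5 12 → max 12  ≥ 12 ✓
7 5 12 13 → max 13  ≥ 12 ✓
5 12 13 11 → max 13  ≥ 12 ✓
12 13 11 -7 → max 13  ≥ 12 ✓
13 11 -7 -2 → max 13  ≥ 12 ✓
11 -7 -2 1 → max 11
-7 -2 1 5 → max 5
-2 1 5 9 → max 9
1 5 9 12 → max 12  ≥ 12 ✓
5 9 12 3 → max 12  ≥ 12 ✓
9 12 3 14 → max 14  ≥ 12 ✓
12 3 14 12 → max 14  ≥ 12 ✓
3 14 12 -8 → max 14  ≥ 12 ✓
14 12 -8 -2 → max 14  ≥ 12 ✓
12 -8 -2 7 → max 12  ≥ 12 ✓
14 windows satisfy the condition.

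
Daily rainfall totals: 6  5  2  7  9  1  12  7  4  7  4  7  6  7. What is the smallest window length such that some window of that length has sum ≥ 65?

11

Extend right; whenever the sum reaches 65, record the length and shrink from the left:
add 6: running sum 6 < 65
add 5: running sum 11 < 65
add 2: running sum 13 < 65
add 7: running sum 20 < 65
add 9: running sum 29 < 65
add 1: running sum 30 < 65
add 12: running sum 42 < 65
add 7: running sum 49 < 65
add 4: running sum 53 < 65
add 7: running sum 60 < 65
add 4: running sum 64 < 65
end 11: [5, 2, 7, 9, 1, 12, 7, 4, 7, 4, 7] sum 65, len 11
end 12: [2, 7, 9, 1, 12, 7, 4, 7, 4, 7, 6] sum 66, len 11
end 13: [7, 9, 1, 12, 7, 4, 7, 4, 7, 6, 7] sum 71, len 11
Shortest qualifying length: 11.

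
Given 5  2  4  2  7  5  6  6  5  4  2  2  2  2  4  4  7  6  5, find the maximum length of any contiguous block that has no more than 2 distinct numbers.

7

add 5: window [5] (1 distinct), len 1
add 2: window [5, 2] (2 distinct), len 2
add 4: window [2, 4] (2 distinct), len 2
add 2: window [2, 4, 2] (2 distinct), len 3
add 7: window [2, 7] (2 distinct), len 2
add 5: window [7, 5] (2 distinct), len 2
add 6: window [5, 6] (2 distinct), len 2
add 6: window [5, 6, 6] (2 distinct), len 3
add 5: window [5, 6, 6, 5] (2 distinct), len 4
add 4: window [5, 4] (2 distinct), len 2
add 2: window [4, 2] (2 distinct), len 2
add 2: window [4, 2, 2] (2 distinct), len 3
add 2: window [4, 2, 2, 2] (2 distinct), len 4
add 2: window [4, 2, 2, 2, 2] (2 distinct), len 5
add 4: window [4, 2, 2, 2, 2, 4] (2 distinct), len 6
add 4: window [4, 2, 2, 2, 2, 4, 4] (2 distinct), len 7
add 7: window [4, 4, 7] (2 distinct), len 3
add 6: window [7, 6] (2 distinct), len 2
add 5: window [6, 5] (2 distinct), len 2
Longest length with ≤2 distinct: 7.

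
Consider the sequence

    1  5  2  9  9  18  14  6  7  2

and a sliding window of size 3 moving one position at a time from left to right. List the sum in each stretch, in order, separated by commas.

Sliding a size-3 window across the 10 values:
[1, 5, 2] → sum 8
[5, 2, 9] → sum 16
[2, 9, 9] → sum 20
[9, 9, 18] → sum 36
[9, 18, 14] → sum 41
[18, 14, 6] → sum 38
[14, 6, 7] → sum 27
[6, 7, 2] → sum 15

8, 16, 20, 36, 41, 38, 27, 15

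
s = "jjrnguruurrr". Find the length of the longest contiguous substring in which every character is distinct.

[j] len 1
[j] len 1
[j, r] len 2
[j, r, n] len 3
[j, r, n, g] len 4
[j, r, n, g, u] len 5
[n, g, u, r] len 4
[r, u] len 2
[u] len 1
[u, r] len 2
[r] len 1
[r] len 1
Longest all-distinct length: 5.

5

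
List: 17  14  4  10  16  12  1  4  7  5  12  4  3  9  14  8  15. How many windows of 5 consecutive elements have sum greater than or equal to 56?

17 14 4 10 16 → sum 61  ≥ 56 ✓
14 4 10 16 12 → sum 56  ≥ 56 ✓
4 10 16 12 1 → sum 43
10 16 12 1 4 → sum 43
16 12 1 4 7 → sum 40
12 1 4 7 5 → sum 29
1 4 7 5 12 → sum 29
4 7 5 12 4 → sum 32
7 5 12 4 3 → sum 31
5 12 4 3 9 → sum 33
12 4 3 9 14 → sum 42
4 3 9 14 8 → sum 38
3 9 14 8 15 → sum 49
2 windows satisfy the condition.

2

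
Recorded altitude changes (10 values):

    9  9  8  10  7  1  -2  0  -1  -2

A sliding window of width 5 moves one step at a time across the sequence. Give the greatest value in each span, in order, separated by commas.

(9, 9, 8, 10, 7) → max 10
(9, 8, 10, 7, 1) → max 10
(8, 10, 7, 1, -2) → max 10
(10, 7, 1, -2, 0) → max 10
(7, 1, -2, 0, -1) → max 7
(1, -2, 0, -1, -2) → max 1

10, 10, 10, 10, 7, 1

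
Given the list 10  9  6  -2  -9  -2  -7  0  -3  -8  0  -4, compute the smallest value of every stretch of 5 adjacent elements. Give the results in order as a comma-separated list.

10 9 6 -2 -9 → min -9
9 6 -2 -9 -2 → min -9
6 -2 -9 -2 -7 → min -9
-2 -9 -2 -7 0 → min -9
-9 -2 -7 0 -3 → min -9
-2 -7 0 -3 -8 → min -8
-7 0 -3 -8 0 → min -8
0 -3 -8 0 -4 → min -8

-9, -9, -9, -9, -9, -8, -8, -8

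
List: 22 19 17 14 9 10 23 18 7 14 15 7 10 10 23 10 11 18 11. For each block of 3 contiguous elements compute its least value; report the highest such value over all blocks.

[22, 19, 17] → min 17
[19, 17, 14] → min 14
[17, 14, 9] → min 9
[14, 9, 10] → min 9
[9, 10, 23] → min 9
[10, 23, 18] → min 10
[23, 18, 7] → min 7
[18, 7, 14] → min 7
[7, 14, 15] → min 7
[14, 15, 7] → min 7
[15, 7, 10] → min 7
[7, 10, 10] → min 7
[10, 10, 23] → min 10
[10, 23, 10] → min 10
[23, 10, 11] → min 10
[10, 11, 18] → min 10
[11, 18, 11] → min 11
Highest of these is 17.

17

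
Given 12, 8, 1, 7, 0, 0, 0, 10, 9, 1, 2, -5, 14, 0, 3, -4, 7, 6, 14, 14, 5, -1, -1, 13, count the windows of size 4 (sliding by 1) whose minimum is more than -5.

[12, 8, 1, 7] → min 1  > -5 ✓
[8, 1, 7, 0] → min 0  > -5 ✓
[1, 7, 0, 0] → min 0  > -5 ✓
[7, 0, 0, 0] → min 0  > -5 ✓
[0, 0, 0, 10] → min 0  > -5 ✓
[0, 0, 10, 9] → min 0  > -5 ✓
[0, 10, 9, 1] → min 0  > -5 ✓
[10, 9, 1, 2] → min 1  > -5 ✓
[9, 1, 2, -5] → min -5
[1, 2, -5, 14] → min -5
[2, -5, 14, 0] → min -5
[-5, 14, 0, 3] → min -5
[14, 0, 3, -4] → min -4  > -5 ✓
[0, 3, -4, 7] → min -4  > -5 ✓
[3, -4, 7, 6] → min -4  > -5 ✓
[-4, 7, 6, 14] → min -4  > -5 ✓
[7, 6, 14, 14] → min 6  > -5 ✓
[6, 14, 14, 5] → min 5  > -5 ✓
[14, 14, 5, -1] → min -1  > -5 ✓
[14, 5, -1, -1] → min -1  > -5 ✓
[5, -1, -1, 13] → min -1  > -5 ✓
17 windows satisfy the condition.

17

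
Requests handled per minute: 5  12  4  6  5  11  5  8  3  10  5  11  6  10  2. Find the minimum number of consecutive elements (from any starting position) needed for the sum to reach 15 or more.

2

add 5: running sum 5 < 15
add 12: shortest ending here [5, 12] sum 17, len 2
add 4: shortest ending here [12, 4] sum 16, len 2
add 6: shortest ending here [12, 4, 6] sum 22, len 3
add 5: shortest ending here [4, 6, 5] sum 15, len 3
add 11: shortest ending here [5, 11] sum 16, len 2
add 5: shortest ending here [11, 5] sum 16, len 2
add 8: shortest ending here [11, 5, 8] sum 24, len 3
add 3: shortest ending here [5, 8, 3] sum 16, len 3
add 10: shortest ending here [8, 3, 10] sum 21, len 3
add 5: shortest ending here [10, 5] sum 15, len 2
add 11: shortest ending here [5, 11] sum 16, len 2
add 6: shortest ending here [11, 6] sum 17, len 2
add 10: shortest ending here [6, 10] sum 16, len 2
add 2: shortest ending here [6, 10, 2] sum 18, len 3
Shortest qualifying length: 2.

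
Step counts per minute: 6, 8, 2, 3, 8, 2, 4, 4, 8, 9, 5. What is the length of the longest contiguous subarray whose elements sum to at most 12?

→ 6: sum 6, len 1
→ 8 (dropped 6): sum 8, len 1
→ 2: sum 10, len 2
→ 3 (dropped 8): sum 5, len 2
→ 8 (dropped 2): sum 11, len 2
→ 2 (dropped 3): sum 10, len 2
→ 4 (dropped 8): sum 6, len 2
→ 4: sum 10, len 3
→ 8 (dropped 2, 4): sum 12, len 2
→ 9 (dropped 4, 8): sum 9, len 1
→ 5 (dropped 9): sum 5, len 1
Longest length seen: 3.

3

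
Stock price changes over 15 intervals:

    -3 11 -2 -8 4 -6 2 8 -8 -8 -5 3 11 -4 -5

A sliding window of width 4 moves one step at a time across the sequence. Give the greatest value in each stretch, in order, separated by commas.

(-3, 11, -2, -8) → max 11
(11, -2, -8, 4) → max 11
(-2, -8, 4, -6) → max 4
(-8, 4, -6, 2) → max 4
(4, -6, 2, 8) → max 8
(-6, 2, 8, -8) → max 8
(2, 8, -8, -8) → max 8
(8, -8, -8, -5) → max 8
(-8, -8, -5, 3) → max 3
(-8, -5, 3, 11) → max 11
(-5, 3, 11, -4) → max 11
(3, 11, -4, -5) → max 11

11, 11, 4, 4, 8, 8, 8, 8, 3, 11, 11, 11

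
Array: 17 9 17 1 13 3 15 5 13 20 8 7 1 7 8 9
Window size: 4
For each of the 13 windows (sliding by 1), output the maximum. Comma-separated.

17, 17, 17, 15, 15, 15, 20, 20, 20, 20, 8, 8, 9

Sliding a size-4 window across the 16 values:
(17, 9, 17, 1) → max 17
(9, 17, 1, 13) → max 17
(17, 1, 13, 3) → max 17
(1, 13, 3, 15) → max 15
(13, 3, 15, 5) → max 15
(3, 15, 5, 13) → max 15
(15, 5, 13, 20) → max 20
(5, 13, 20, 8) → max 20
(13, 20, 8, 7) → max 20
(20, 8, 7, 1) → max 20
(8, 7, 1, 7) → max 8
(7, 1, 7, 8) → max 8
(1, 7, 8, 9) → max 9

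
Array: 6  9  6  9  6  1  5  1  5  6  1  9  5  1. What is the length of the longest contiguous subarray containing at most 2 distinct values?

5

add 6: window [6] (1 distinct), len 1
add 9: window [6, 9] (2 distinct), len 2
add 6: window [6, 9, 6] (2 distinct), len 3
add 9: window [6, 9, 6, 9] (2 distinct), len 4
add 6: window [6, 9, 6, 9, 6] (2 distinct), len 5
add 1: window [6, 1] (2 distinct), len 2
add 5: window [1, 5] (2 distinct), len 2
add 1: window [1, 5, 1] (2 distinct), len 3
add 5: window [1, 5, 1, 5] (2 distinct), len 4
add 6: window [5, 6] (2 distinct), len 2
add 1: window [6, 1] (2 distinct), len 2
add 9: window [1, 9] (2 distinct), len 2
add 5: window [9, 5] (2 distinct), len 2
add 1: window [5, 1] (2 distinct), len 2
Longest length with ≤2 distinct: 5.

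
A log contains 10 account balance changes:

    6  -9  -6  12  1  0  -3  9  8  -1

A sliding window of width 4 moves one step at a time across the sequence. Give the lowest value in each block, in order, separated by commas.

6 -9 -6 12 → min -9
-9 -6 12 1 → min -9
-6 12 1 0 → min -6
12 1 0 -3 → min -3
1 0 -3 9 → min -3
0 -3 9 8 → min -3
-3 9 8 -1 → min -3

-9, -9, -6, -3, -3, -3, -3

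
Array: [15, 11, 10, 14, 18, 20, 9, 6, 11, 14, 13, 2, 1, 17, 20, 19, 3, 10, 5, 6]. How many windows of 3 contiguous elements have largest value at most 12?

(15, 11, 10) → max 15
(11, 10, 14) → max 14
(10, 14, 18) → max 18
(14, 18, 20) → max 20
(18, 20, 9) → max 20
(20, 9, 6) → max 20
(9, 6, 11) → max 11  ≤ 12 ✓
(6, 11, 14) → max 14
(11, 14, 13) → max 14
(14, 13, 2) → max 14
(13, 2, 1) → max 13
(2, 1, 17) → max 17
(1, 17, 20) → max 20
(17, 20, 19) → max 20
(20, 19, 3) → max 20
(19, 3, 10) → max 19
(3, 10, 5) → max 10  ≤ 12 ✓
(10, 5, 6) → max 10  ≤ 12 ✓
3 windows satisfy the condition.

3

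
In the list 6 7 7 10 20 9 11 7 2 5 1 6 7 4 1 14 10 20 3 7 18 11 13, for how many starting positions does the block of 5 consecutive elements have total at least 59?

1

(6, 7, 7, 10, 20) → sum 50
(7, 7, 10, 20, 9) → sum 53
(7, 10, 20, 9, 11) → sum 57
(10, 20, 9, 11, 7) → sum 57
(20, 9, 11, 7, 2) → sum 49
(9, 11, 7, 2, 5) → sum 34
(11, 7, 2, 5, 1) → sum 26
(7, 2, 5, 1, 6) → sum 21
(2, 5, 1, 6, 7) → sum 21
(5, 1, 6, 7, 4) → sum 23
(1, 6, 7, 4, 1) → sum 19
(6, 7, 4, 1, 14) → sum 32
(7, 4, 1, 14, 10) → sum 36
(4, 1, 14, 10, 20) → sum 49
(1, 14, 10, 20, 3) → sum 48
(14, 10, 20, 3, 7) → sum 54
(10, 20, 3, 7, 18) → sum 58
(20, 3, 7, 18, 11) → sum 59  ≥ 59 ✓
(3, 7, 18, 11, 13) → sum 52
1 window satisfy the condition.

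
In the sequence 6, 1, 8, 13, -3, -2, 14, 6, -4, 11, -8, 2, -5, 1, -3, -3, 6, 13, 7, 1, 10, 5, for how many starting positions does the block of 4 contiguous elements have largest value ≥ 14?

(6, 1, 8, 13) → max 13
(1, 8, 13, -3) → max 13
(8, 13, -3, -2) → max 13
(13, -3, -2, 14) → max 14  ≥ 14 ✓
(-3, -2, 14, 6) → max 14  ≥ 14 ✓
(-2, 14, 6, -4) → max 14  ≥ 14 ✓
(14, 6, -4, 11) → max 14  ≥ 14 ✓
(6, -4, 11, -8) → max 11
(-4, 11, -8, 2) → max 11
(11, -8, 2, -5) → max 11
(-8, 2, -5, 1) → max 2
(2, -5, 1, -3) → max 2
(-5, 1, -3, -3) → max 1
(1, -3, -3, 6) → max 6
(-3, -3, 6, 13) → max 13
(-3, 6, 13, 7) → max 13
(6, 13, 7, 1) → max 13
(13, 7, 1, 10) → max 13
(7, 1, 10, 5) → max 10
4 windows satisfy the condition.

4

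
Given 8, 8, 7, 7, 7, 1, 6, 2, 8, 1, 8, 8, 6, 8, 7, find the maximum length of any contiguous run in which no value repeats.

add 8: [8] len 1
add 8 (repeat 8, move left end past it): [8] len 1
add 7: [8, 7] len 2
add 7 (repeat 7, move left end past it): [7] len 1
add 7 (repeat 7, move left end past it): [7] len 1
add 1: [7, 1] len 2
add 6: [7, 1, 6] len 3
add 2: [7, 1, 6, 2] len 4
add 8: [7, 1, 6, 2, 8] len 5
add 1 (repeat 1, move left end past it): [6, 2, 8, 1] len 4
add 8 (repeat 8, move left end past it): [1, 8] len 2
add 8 (repeat 8, move left end past it): [8] len 1
add 6: [8, 6] len 2
add 8 (repeat 8, move left end past it): [6, 8] len 2
add 7: [6, 8, 7] len 3
Longest all-distinct length: 5.

5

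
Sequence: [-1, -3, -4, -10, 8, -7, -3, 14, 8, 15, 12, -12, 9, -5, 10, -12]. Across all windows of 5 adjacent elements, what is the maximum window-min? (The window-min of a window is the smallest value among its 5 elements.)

[-1, -3, -4, -10, 8] → min -10
[-3, -4, -10, 8, -7] → min -10
[-4, -10, 8, -7, -3] → min -10
[-10, 8, -7, -3, 14] → min -10
[8, -7, -3, 14, 8] → min -7
[-7, -3, 14, 8, 15] → min -7
[-3, 14, 8, 15, 12] → min -3
[14, 8, 15, 12, -12] → min -12
[8, 15, 12, -12, 9] → min -12
[15, 12, -12, 9, -5] → min -12
[12, -12, 9, -5, 10] → min -12
[-12, 9, -5, 10, -12] → min -12
Maximum of these is -3.

-3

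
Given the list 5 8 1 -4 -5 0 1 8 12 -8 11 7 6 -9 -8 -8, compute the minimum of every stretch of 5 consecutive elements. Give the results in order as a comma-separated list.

(5, 8, 1, -4, -5) → min -5
(8, 1, -4, -5, 0) → min -5
(1, -4, -5, 0, 1) → min -5
(-4, -5, 0, 1, 8) → min -5
(-5, 0, 1, 8, 12) → min -5
(0, 1, 8, 12, -8) → min -8
(1, 8, 12, -8, 11) → min -8
(8, 12, -8, 11, 7) → min -8
(12, -8, 11, 7, 6) → min -8
(-8, 11, 7, 6, -9) → min -9
(11, 7, 6, -9, -8) → min -9
(7, 6, -9, -8, -8) → min -9

-5, -5, -5, -5, -5, -8, -8, -8, -8, -9, -9, -9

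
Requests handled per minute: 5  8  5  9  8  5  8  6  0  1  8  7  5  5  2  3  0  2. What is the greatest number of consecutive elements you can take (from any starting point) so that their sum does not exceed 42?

[5] sum 5 len 1
[5, 8] sum 13 len 2
[5, 8, 5] sum 18 len 3
[5, 8, 5, 9] sum 27 len 4
[5, 8, 5, 9, 8] sum 35 len 5
[5, 8, 5, 9, 8, 5] sum 40 len 6
[5, 9, 8, 5, 8] sum 35 len 5
[5, 9, 8, 5, 8, 6] sum 41 len 6
[5, 9, 8, 5, 8, 6, 0] sum 41 len 7
[5, 9, 8, 5, 8, 6, 0, 1] sum 42 len 8
[8, 5, 8, 6, 0, 1, 8] sum 36 len 7
[5, 8, 6, 0, 1, 8, 7] sum 35 len 7
[5, 8, 6, 0, 1, 8, 7, 5] sum 40 len 8
[8, 6, 0, 1, 8, 7, 5, 5] sum 40 len 8
[8, 6, 0, 1, 8, 7, 5, 5, 2] sum 42 len 9
[6, 0, 1, 8, 7, 5, 5, 2, 3] sum 37 len 9
[6, 0, 1, 8, 7, 5, 5, 2, 3, 0] sum 37 len 10
[6, 0, 1, 8, 7, 5, 5, 2, 3, 0, 2] sum 39 len 11
Longest length seen: 11.

11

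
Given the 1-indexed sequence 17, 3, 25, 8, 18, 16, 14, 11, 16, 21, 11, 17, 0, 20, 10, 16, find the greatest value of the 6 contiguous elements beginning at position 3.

25

Elements at indices 3..8: 25, 8, 18, 16, 14, 11
max(25, 8, 18, 16, 14, 11) = 25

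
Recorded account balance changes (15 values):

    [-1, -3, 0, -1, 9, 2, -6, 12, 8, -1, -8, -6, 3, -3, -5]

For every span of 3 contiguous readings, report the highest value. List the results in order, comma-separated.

[-1, -3, 0] → max 0
[-3, 0, -1] → max 0
[0, -1, 9] → max 9
[-1, 9, 2] → max 9
[9, 2, -6] → max 9
[2, -6, 12] → max 12
[-6, 12, 8] → max 12
[12, 8, -1] → max 12
[8, -1, -8] → max 8
[-1, -8, -6] → max -1
[-8, -6, 3] → max 3
[-6, 3, -3] → max 3
[3, -3, -5] → max 3

0, 0, 9, 9, 9, 12, 12, 12, 8, -1, 3, 3, 3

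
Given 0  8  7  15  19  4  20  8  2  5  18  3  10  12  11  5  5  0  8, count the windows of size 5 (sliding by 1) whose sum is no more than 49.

(0, 8, 7, 15, 19) → sum 49  ≤ 49 ✓
(8, 7, 15, 19, 4) → sum 53
(7, 15, 19, 4, 20) → sum 65
(15, 19, 4, 20, 8) → sum 66
(19, 4, 20, 8, 2) → sum 53
(4, 20, 8, 2, 5) → sum 39  ≤ 49 ✓
(20, 8, 2, 5, 18) → sum 53
(8, 2, 5, 18, 3) → sum 36  ≤ 49 ✓
(2, 5, 18, 3, 10) → sum 38  ≤ 49 ✓
(5, 18, 3, 10, 12) → sum 48  ≤ 49 ✓
(18, 3, 10, 12, 11) → sum 54
(3, 10, 12, 11, 5) → sum 41  ≤ 49 ✓
(10, 12, 11, 5, 5) → sum 43  ≤ 49 ✓
(12, 11, 5, 5, 0) → sum 33  ≤ 49 ✓
(11, 5, 5, 0, 8) → sum 29  ≤ 49 ✓
9 windows satisfy the condition.

9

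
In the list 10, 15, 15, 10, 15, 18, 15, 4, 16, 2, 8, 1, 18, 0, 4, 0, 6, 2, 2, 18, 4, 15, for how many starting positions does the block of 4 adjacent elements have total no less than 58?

[10, 15, 15, 10] → sum 50
[15, 15, 10, 15] → sum 55
[15, 10, 15, 18] → sum 58  ≥ 58 ✓
[10, 15, 18, 15] → sum 58  ≥ 58 ✓
[15, 18, 15, 4] → sum 52
[18, 15, 4, 16] → sum 53
[15, 4, 16, 2] → sum 37
[4, 16, 2, 8] → sum 30
[16, 2, 8, 1] → sum 27
[2, 8, 1, 18] → sum 29
[8, 1, 18, 0] → sum 27
[1, 18, 0, 4] → sum 23
[18, 0, 4, 0] → sum 22
[0, 4, 0, 6] → sum 10
[4, 0, 6, 2] → sum 12
[0, 6, 2, 2] → sum 10
[6, 2, 2, 18] → sum 28
[2, 2, 18, 4] → sum 26
[2, 18, 4, 15] → sum 39
2 windows satisfy the condition.

2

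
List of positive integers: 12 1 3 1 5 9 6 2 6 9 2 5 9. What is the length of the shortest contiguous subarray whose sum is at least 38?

7

add 12: running sum 12 < 38
add 1: running sum 13 < 38
add 3: running sum 16 < 38
add 1: running sum 17 < 38
add 5: running sum 22 < 38
add 9: running sum 31 < 38
add 6: running sum 37 < 38
add 2: shortest ending here [12, 1, 3, 1, 5, 9, 6, 2] sum 39, len 8
add 6: shortest ending here [12, 1, 3, 1, 5, 9, 6, 2, 6] sum 45, len 9
add 9: shortest ending here [1, 5, 9, 6, 2, 6, 9] sum 38, len 7
add 2: shortest ending here [5, 9, 6, 2, 6, 9, 2] sum 39, len 7
add 5: shortest ending here [9, 6, 2, 6, 9, 2, 5] sum 39, len 7
add 9: shortest ending here [6, 2, 6, 9, 2, 5, 9] sum 39, len 7
Shortest qualifying length: 7.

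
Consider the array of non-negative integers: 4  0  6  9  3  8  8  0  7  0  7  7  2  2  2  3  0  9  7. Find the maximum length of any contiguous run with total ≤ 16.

6

Extend to the right; shrink from the left whenever the sum exceeds 16:
add 4: [4] sum 4, len 1
add 0: [4, 0] sum 4, len 2
add 6: [4, 0, 6] sum 10, len 3
add 9: [0, 6, 9] sum 15, len 3
add 3: [9, 3] sum 12, len 2
add 8: [3, 8] sum 11, len 2
add 8: [8, 8] sum 16, len 2
add 0: [8, 8, 0] sum 16, len 3
add 7: [8, 0, 7] sum 15, len 3
add 0: [8, 0, 7, 0] sum 15, len 4
add 7: [0, 7, 0, 7] sum 14, len 4
add 7: [0, 7, 7] sum 14, len 3
add 2: [0, 7, 7, 2] sum 16, len 4
add 2: [7, 2, 2] sum 11, len 3
add 2: [7, 2, 2, 2] sum 13, len 4
add 3: [7, 2, 2, 2, 3] sum 16, len 5
add 0: [7, 2, 2, 2, 3, 0] sum 16, len 6
add 9: [2, 2, 3, 0, 9] sum 16, len 5
add 7: [0, 9, 7] sum 16, len 3
Longest length seen: 6.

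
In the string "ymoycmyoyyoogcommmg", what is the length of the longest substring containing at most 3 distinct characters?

Extend right; when distinct count exceeds 3, shrink from the left:
add y: window [y] (1 distinct), len 1
add m: window [y, m] (2 distinct), len 2
add o: window [y, m, o] (3 distinct), len 3
add y: window [y, m, o, y] (3 distinct), len 4
add c: window [o, y, c] (3 distinct), len 3
add m: window [y, c, m] (3 distinct), len 3
add y: window [y, c, m, y] (3 distinct), len 4
add o: window [m, y, o] (3 distinct), len 3
add y: window [m, y, o, y] (3 distinct), len 4
add y: window [m, y, o, y, y] (3 distinct), len 5
add o: window [m, y, o, y, y, o] (3 distinct), len 6
add o: window [m, y, o, y, y, o, o] (3 distinct), len 7
add g: window [y, o, y, y, o, o, g] (3 distinct), len 7
add c: window [o, o, g, c] (3 distinct), len 4
add o: window [o, o, g, c, o] (3 distinct), len 5
add m: window [c, o, m] (3 distinct), len 3
add m: window [c, o, m, m] (3 distinct), len 4
add m: window [c, o, m, m, m] (3 distinct), len 5
add g: window [o, m, m, m, g] (3 distinct), len 5
Longest length with ≤3 distinct: 7.

7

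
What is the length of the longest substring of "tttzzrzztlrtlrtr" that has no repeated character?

4

add t: [t] len 1
add t (repeat t, move left end past it): [t] len 1
add t (repeat t, move left end past it): [t] len 1
add z: [t, z] len 2
add z (repeat z, move left end past it): [z] len 1
add r: [z, r] len 2
add z (repeat z, move left end past it): [r, z] len 2
add z (repeat z, move left end past it): [z] len 1
add t: [z, t] len 2
add l: [z, t, l] len 3
add r: [z, t, l, r] len 4
add t (repeat t, move left end past it): [l, r, t] len 3
add l (repeat l, move left end past it): [r, t, l] len 3
add r (repeat r, move left end past it): [t, l, r] len 3
add t (repeat t, move left end past it): [l, r, t] len 3
add r (repeat r, move left end past it): [t, r] len 2
Longest all-distinct length: 4.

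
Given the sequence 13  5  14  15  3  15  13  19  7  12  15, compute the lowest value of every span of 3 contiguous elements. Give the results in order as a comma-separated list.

Sliding a size-3 window across the 11 values:
(13, 5, 14) → min 5
(5, 14, 15) → min 5
(14, 15, 3) → min 3
(15, 3, 15) → min 3
(3, 15, 13) → min 3
(15, 13, 19) → min 13
(13, 19, 7) → min 7
(19, 7, 12) → min 7
(7, 12, 15) → min 7

5, 5, 3, 3, 3, 13, 7, 7, 7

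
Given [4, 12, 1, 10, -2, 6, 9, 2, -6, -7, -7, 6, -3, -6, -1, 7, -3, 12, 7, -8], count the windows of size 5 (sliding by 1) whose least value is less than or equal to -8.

[4, 12, 1, 10, -2] → min -2
[12, 1, 10, -2, 6] → min -2
[1, 10, -2, 6, 9] → min -2
[10, -2, 6, 9, 2] → min -2
[-2, 6, 9, 2, -6] → min -6
[6, 9, 2, -6, -7] → min -7
[9, 2, -6, -7, -7] → min -7
[2, -6, -7, -7, 6] → min -7
[-6, -7, -7, 6, -3] → min -7
[-7, -7, 6, -3, -6] → min -7
[-7, 6, -3, -6, -1] → min -7
[6, -3, -6, -1, 7] → min -6
[-3, -6, -1, 7, -3] → min -6
[-6, -1, 7, -3, 12] → min -6
[-1, 7, -3, 12, 7] → min -3
[7, -3, 12, 7, -8] → min -8  ≤ -8 ✓
1 window satisfy the condition.

1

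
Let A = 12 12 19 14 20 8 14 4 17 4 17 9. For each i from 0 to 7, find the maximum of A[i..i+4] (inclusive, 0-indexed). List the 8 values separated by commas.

12 12 19 14 20 → max 20
12 19 14 20 8 → max 20
19 14 20 8 14 → max 20
14 20 8 14 4 → max 20
20 8 14 4 17 → max 20
8 14 4 17 4 → max 17
14 4 17 4 17 → max 17
4 17 4 17 9 → max 17

20, 20, 20, 20, 20, 17, 17, 17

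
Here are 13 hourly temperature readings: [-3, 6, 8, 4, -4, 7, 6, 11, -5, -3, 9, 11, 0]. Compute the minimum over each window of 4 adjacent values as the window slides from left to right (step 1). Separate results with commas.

-3, -4, -4, -4, -4, -5, -5, -5, -5, -3

Sliding a size-4 window across the 13 values:
-3 6 8 4 → min -3
6 8 4 -4 → min -4
8 4 -4 7 → min -4
4 -4 7 6 → min -4
-4 7 6 11 → min -4
7 6 11 -5 → min -5
6 11 -5 -3 → min -5
11 -5 -3 9 → min -5
-5 -3 9 11 → min -5
-3 9 11 0 → min -3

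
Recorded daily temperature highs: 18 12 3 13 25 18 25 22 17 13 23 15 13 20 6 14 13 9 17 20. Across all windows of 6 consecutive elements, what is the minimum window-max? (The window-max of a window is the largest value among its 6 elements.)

20

[18, 12, 3, 13, 25, 18] → max 25
[12, 3, 13, 25, 18, 25] → max 25
[3, 13, 25, 18, 25, 22] → max 25
[13, 25, 18, 25, 22, 17] → max 25
[25, 18, 25, 22, 17, 13] → max 25
[18, 25, 22, 17, 13, 23] → max 25
[25, 22, 17, 13, 23, 15] → max 25
[22, 17, 13, 23, 15, 13] → max 23
[17, 13, 23, 15, 13, 20] → max 23
[13, 23, 15, 13, 20, 6] → max 23
[23, 15, 13, 20, 6, 14] → max 23
[15, 13, 20, 6, 14, 13] → max 20
[13, 20, 6, 14, 13, 9] → max 20
[20, 6, 14, 13, 9, 17] → max 20
[6, 14, 13, 9, 17, 20] → max 20
Minimum of these is 20.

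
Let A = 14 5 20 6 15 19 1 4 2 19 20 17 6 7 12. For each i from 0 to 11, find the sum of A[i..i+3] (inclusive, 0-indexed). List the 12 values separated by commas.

[14, 5, 20, 6] → sum 45
[5, 20, 6, 15] → sum 46
[20, 6, 15, 19] → sum 60
[6, 15, 19, 1] → sum 41
[15, 19, 1, 4] → sum 39
[19, 1, 4, 2] → sum 26
[1, 4, 2, 19] → sum 26
[4, 2, 19, 20] → sum 45
[2, 19, 20, 17] → sum 58
[19, 20, 17, 6] → sum 62
[20, 17, 6, 7] → sum 50
[17, 6, 7, 12] → sum 42

45, 46, 60, 41, 39, 26, 26, 45, 58, 62, 50, 42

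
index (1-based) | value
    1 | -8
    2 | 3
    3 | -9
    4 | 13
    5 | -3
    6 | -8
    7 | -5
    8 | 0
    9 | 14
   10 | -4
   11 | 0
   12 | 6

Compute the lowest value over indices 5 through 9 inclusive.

-8

Elements at indices 5..9: -3, -8, -5, 0, 14
min(-3, -8, -5, 0, 14) = -8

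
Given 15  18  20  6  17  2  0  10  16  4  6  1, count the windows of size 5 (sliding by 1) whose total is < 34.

1

(15, 18, 20, 6, 17) → sum 76
(18, 20, 6, 17, 2) → sum 63
(20, 6, 17, 2, 0) → sum 45
(6, 17, 2, 0, 10) → sum 35
(17, 2, 0, 10, 16) → sum 45
(2, 0, 10, 16, 4) → sum 32  < 34 ✓
(0, 10, 16, 4, 6) → sum 36
(10, 16, 4, 6, 1) → sum 37
1 window satisfy the condition.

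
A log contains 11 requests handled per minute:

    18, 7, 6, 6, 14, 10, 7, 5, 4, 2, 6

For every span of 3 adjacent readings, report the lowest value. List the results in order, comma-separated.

Sliding a size-3 window across the 11 values:
[18, 7, 6] → min 6
[7, 6, 6] → min 6
[6, 6, 14] → min 6
[6, 14, 10] → min 6
[14, 10, 7] → min 7
[10, 7, 5] → min 5
[7, 5, 4] → min 4
[5, 4, 2] → min 2
[4, 2, 6] → min 2

6, 6, 6, 6, 7, 5, 4, 2, 2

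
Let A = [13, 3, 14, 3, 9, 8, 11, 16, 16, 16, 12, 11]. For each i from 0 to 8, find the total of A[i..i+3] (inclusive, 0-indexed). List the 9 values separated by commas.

[13, 3, 14, 3] → sum 33
[3, 14, 3, 9] → sum 29
[14, 3, 9, 8] → sum 34
[3, 9, 8, 11] → sum 31
[9, 8, 11, 16] → sum 44
[8, 11, 16, 16] → sum 51
[11, 16, 16, 16] → sum 59
[16, 16, 16, 12] → sum 60
[16, 16, 12, 11] → sum 55

33, 29, 34, 31, 44, 51, 59, 60, 55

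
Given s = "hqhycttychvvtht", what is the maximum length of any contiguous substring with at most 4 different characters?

8

[h] 1 distinct, len 1
[h, q] 2 distinct, len 2
[h, q, h] 2 distinct, len 3
[h, q, h, y] 3 distinct, len 4
[h, q, h, y, c] 4 distinct, len 5
[h, y, c, t] 4 distinct, len 4
[h, y, c, t, t] 4 distinct, len 5
[h, y, c, t, t, y] 4 distinct, len 6
[h, y, c, t, t, y, c] 4 distinct, len 7
[h, y, c, t, t, y, c, h] 4 distinct, len 8
[y, c, h, v] 4 distinct, len 4
[y, c, h, v, v] 4 distinct, len 5
[c, h, v, v, t] 4 distinct, len 5
[c, h, v, v, t, h] 4 distinct, len 6
[c, h, v, v, t, h, t] 4 distinct, len 7
Longest length with ≤4 distinct: 8.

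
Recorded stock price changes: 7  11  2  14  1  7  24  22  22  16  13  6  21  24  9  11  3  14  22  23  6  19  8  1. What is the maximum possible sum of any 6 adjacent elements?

104

(7, 11, 2, 14, 1, 7) → sum 42
(11, 2, 14, 1, 7, 24) → sum 59
(2, 14, 1, 7, 24, 22) → sum 70
(14, 1, 7, 24, 22, 22) → sum 90
(1, 7, 24, 22, 22, 16) → sum 92
(7, 24, 22, 22, 16, 13) → sum 104
(24, 22, 22, 16, 13, 6) → sum 103
(22, 22, 16, 13, 6, 21) → sum 100
(22, 16, 13, 6, 21, 24) → sum 102
(16, 13, 6, 21, 24, 9) → sum 89
(13, 6, 21, 24, 9, 11) → sum 84
(6, 21, 24, 9, 11, 3) → sum 74
(21, 24, 9, 11, 3, 14) → sum 82
(24, 9, 11, 3, 14, 22) → sum 83
(9, 11, 3, 14, 22, 23) → sum 82
(11, 3, 14, 22, 23, 6) → sum 79
(3, 14, 22, 23, 6, 19) → sum 87
(14, 22, 23, 6, 19, 8) → sum 92
(22, 23, 6, 19, 8, 1) → sum 79
Maximum of these is 104.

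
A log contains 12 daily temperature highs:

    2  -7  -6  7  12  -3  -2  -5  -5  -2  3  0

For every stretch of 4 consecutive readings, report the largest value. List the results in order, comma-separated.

(2, -7, -6, 7) → max 7
(-7, -6, 7, 12) → max 12
(-6, 7, 12, -3) → max 12
(7, 12, -3, -2) → max 12
(12, -3, -2, -5) → max 12
(-3, -2, -5, -5) → max -2
(-2, -5, -5, -2) → max -2
(-5, -5, -2, 3) → max 3
(-5, -2, 3, 0) → max 3

7, 12, 12, 12, 12, -2, -2, 3, 3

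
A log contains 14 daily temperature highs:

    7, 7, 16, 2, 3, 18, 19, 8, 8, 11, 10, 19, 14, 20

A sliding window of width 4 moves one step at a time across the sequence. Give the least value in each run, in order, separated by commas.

(7, 7, 16, 2) → min 2
(7, 16, 2, 3) → min 2
(16, 2, 3, 18) → min 2
(2, 3, 18, 19) → min 2
(3, 18, 19, 8) → min 3
(18, 19, 8, 8) → min 8
(19, 8, 8, 11) → min 8
(8, 8, 11, 10) → min 8
(8, 11, 10, 19) → min 8
(11, 10, 19, 14) → min 10
(10, 19, 14, 20) → min 10

2, 2, 2, 2, 3, 8, 8, 8, 8, 10, 10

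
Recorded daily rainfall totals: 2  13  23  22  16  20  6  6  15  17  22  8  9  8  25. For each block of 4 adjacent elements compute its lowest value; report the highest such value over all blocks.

16

Window mins for each of the 12 positions:
2 13 23 22 → min 2
13 23 22 16 → min 13
23 22 16 20 → min 16
22 16 20 6 → min 6
16 20 6 6 → min 6
20 6 6 15 → min 6
6 6 15 17 → min 6
6 15 17 22 → min 6
15 17 22 8 → min 8
17 22 8 9 → min 8
22 8 9 8 → min 8
8 9 8 25 → min 8
Highest of these is 16.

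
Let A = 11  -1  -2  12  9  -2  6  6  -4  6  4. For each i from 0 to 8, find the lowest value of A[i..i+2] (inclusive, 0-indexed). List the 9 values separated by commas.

Sliding a size-3 window across the 11 values:
[11, -1, -2] → min -2
[-1, -2, 12] → min -2
[-2, 12, 9] → min -2
[12, 9, -2] → min -2
[9, -2, 6] → min -2
[-2, 6, 6] → min -2
[6, 6, -4] → min -4
[6, -4, 6] → min -4
[-4, 6, 4] → min -4

-2, -2, -2, -2, -2, -2, -4, -4, -4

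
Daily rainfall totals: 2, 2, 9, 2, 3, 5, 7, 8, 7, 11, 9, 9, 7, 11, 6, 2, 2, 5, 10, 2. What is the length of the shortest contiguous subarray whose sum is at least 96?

add 2: running sum 2 < 96
add 2: running sum 4 < 96
add 9: running sum 13 < 96
add 2: running sum 15 < 96
add 3: running sum 18 < 96
add 5: running sum 23 < 96
add 7: running sum 30 < 96
add 8: running sum 38 < 96
add 7: running sum 45 < 96
add 11: running sum 56 < 96
add 9: running sum 65 < 96
add 9: running sum 74 < 96
add 7: running sum 81 < 96
add 11: running sum 92 < 96
add 6: shortest ending here [2, 9, 2, 3, 5, 7, 8, 7, 11, 9, 9, 7, 11, 6] sum 96, len 14
add 2: shortest ending here [9, 2, 3, 5, 7, 8, 7, 11, 9, 9, 7, 11, 6, 2] sum 96, len 14
add 2: shortest ending here [9, 2, 3, 5, 7, 8, 7, 11, 9, 9, 7, 11, 6, 2, 2] sum 98, len 15
add 5: shortest ending here [9, 2, 3, 5, 7, 8, 7, 11, 9, 9, 7, 11, 6, 2, 2, 5] sum 103, len 16
add 10: shortest ending here [5, 7, 8, 7, 11, 9, 9, 7, 11, 6, 2, 2, 5, 10] sum 99, len 14
add 2: shortest ending here [7, 8, 7, 11, 9, 9, 7, 11, 6, 2, 2, 5, 10, 2] sum 96, len 14
Shortest qualifying length: 14.

14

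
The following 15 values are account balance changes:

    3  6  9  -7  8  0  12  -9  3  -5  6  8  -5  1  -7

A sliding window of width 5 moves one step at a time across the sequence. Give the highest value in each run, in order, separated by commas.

9, 9, 12, 12, 12, 12, 12, 8, 8, 8, 8

[3, 6, 9, -7, 8] → max 9
[6, 9, -7, 8, 0] → max 9
[9, -7, 8, 0, 12] → max 12
[-7, 8, 0, 12, -9] → max 12
[8, 0, 12, -9, 3] → max 12
[0, 12, -9, 3, -5] → max 12
[12, -9, 3, -5, 6] → max 12
[-9, 3, -5, 6, 8] → max 8
[3, -5, 6, 8, -5] → max 8
[-5, 6, 8, -5, 1] → max 8
[6, 8, -5, 1, -7] → max 8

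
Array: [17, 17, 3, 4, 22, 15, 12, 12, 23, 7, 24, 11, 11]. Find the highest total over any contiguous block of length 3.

54

[17, 17, 3] → sum 37
[17, 3, 4] → sum 24
[3, 4, 22] → sum 29
[4, 22, 15] → sum 41
[22, 15, 12] → sum 49
[15, 12, 12] → sum 39
[12, 12, 23] → sum 47
[12, 23, 7] → sum 42
[23, 7, 24] → sum 54
[7, 24, 11] → sum 42
[24, 11, 11] → sum 46
Highest of these is 54.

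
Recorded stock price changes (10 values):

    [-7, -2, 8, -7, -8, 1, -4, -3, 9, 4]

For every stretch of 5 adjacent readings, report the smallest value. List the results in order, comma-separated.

Sliding a size-5 window across the 10 values:
(-7, -2, 8, -7, -8) → min -8
(-2, 8, -7, -8, 1) → min -8
(8, -7, -8, 1, -4) → min -8
(-7, -8, 1, -4, -3) → min -8
(-8, 1, -4, -3, 9) → min -8
(1, -4, -3, 9, 4) → min -4

-8, -8, -8, -8, -8, -4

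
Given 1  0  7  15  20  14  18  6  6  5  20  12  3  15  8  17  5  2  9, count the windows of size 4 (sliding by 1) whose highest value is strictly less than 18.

1 0 7 15 → max 15  < 18 ✓
0 7 15 20 → max 20
7 15 20 14 → max 20
15 20 14 18 → max 20
20 14 18 6 → max 20
14 18 6 6 → max 18
18 6 6 5 → max 18
6 6 5 20 → max 20
6 5 20 12 → max 20
5 20 12 3 → max 20
20 12 3 15 → max 20
12 3 15 8 → max 15  < 18 ✓
3 15 8 17 → max 17  < 18 ✓
15 8 17 5 → max 17  < 18 ✓
8 17 5 2 → max 17  < 18 ✓
17 5 2 9 → max 17  < 18 ✓
6 windows satisfy the condition.

6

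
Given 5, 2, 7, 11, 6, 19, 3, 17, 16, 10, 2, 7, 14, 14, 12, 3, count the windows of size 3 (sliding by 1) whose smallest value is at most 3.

[5, 2, 7] → min 2  ≤ 3 ✓
[2, 7, 11] → min 2  ≤ 3 ✓
[7, 11, 6] → min 6
[11, 6, 19] → min 6
[6, 19, 3] → min 3  ≤ 3 ✓
[19, 3, 17] → min 3  ≤ 3 ✓
[3, 17, 16] → min 3  ≤ 3 ✓
[17, 16, 10] → min 10
[16, 10, 2] → min 2  ≤ 3 ✓
[10, 2, 7] → min 2  ≤ 3 ✓
[2, 7, 14] → min 2  ≤ 3 ✓
[7, 14, 14] → min 7
[14, 14, 12] → min 12
[14, 12, 3] → min 3  ≤ 3 ✓
9 windows satisfy the condition.

9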